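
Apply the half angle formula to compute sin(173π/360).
sin(173π/360) = √((1 - cos 173π/180)/2) = 0.9981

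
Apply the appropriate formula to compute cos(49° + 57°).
cos(49° + 57°) = cos 49° cos 57° - sin 49° sin 57° = -0.2756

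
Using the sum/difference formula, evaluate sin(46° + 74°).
sin(46° + 74°) = sin 46° cos 74° + cos 46° sin 74° = √3/2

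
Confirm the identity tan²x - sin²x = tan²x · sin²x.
LHS = sin²x/cos²x - sin²x = sin²x(1/cos²x - 1) = sin²x · (1 - cos²x)/cos²x = sin²x · sin²x/cos²x = sin²x · tan²x = RHS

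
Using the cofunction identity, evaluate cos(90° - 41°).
cos(90° - 41°) = sin(41°) = 0.6561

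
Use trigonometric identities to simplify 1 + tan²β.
1 + tan²β = sec²β (using Pythagorean identity)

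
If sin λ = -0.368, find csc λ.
csc λ = 1/sin λ = -2.717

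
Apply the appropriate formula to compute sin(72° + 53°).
sin(72° + 53°) = sin 72° cos 53° + cos 72° sin 53° = 0.8192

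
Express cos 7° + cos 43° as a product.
cos 7° + cos 43° = 2 cos(25°) cos(-18°)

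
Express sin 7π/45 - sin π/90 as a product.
sin 7π/45 - sin π/90 = 2 cos(π/12) sin(13π/180)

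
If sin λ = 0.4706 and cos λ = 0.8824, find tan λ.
tan λ = sin λ / cos λ = 0.5333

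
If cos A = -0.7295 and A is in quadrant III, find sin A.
sin A = -0.684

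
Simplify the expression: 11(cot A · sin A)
11(cot A · sin A) = 11(cos A) (using Quotient identity)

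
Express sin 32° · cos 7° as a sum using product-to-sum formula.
sin 32° cos 7° = (1/2)[sin(32°+7°) + sin(32°-7°)]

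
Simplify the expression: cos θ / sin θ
cos θ / sin θ = cot θ (using Quotient identity)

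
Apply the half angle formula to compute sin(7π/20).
sin(7π/20) = √((1 - cos 7π/10)/2) = 0.891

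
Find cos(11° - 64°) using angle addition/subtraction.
cos(11° - 64°) = cos 11° cos 64° + sin 11° sin 64° = 0.6018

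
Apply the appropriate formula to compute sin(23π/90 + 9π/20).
sin(23π/90 + 9π/20) = sin 23π/90 cos 9π/20 + cos 23π/90 sin 9π/20 = 0.7986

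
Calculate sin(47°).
sin(47°) = 0.7314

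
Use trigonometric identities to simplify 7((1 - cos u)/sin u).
7((1 - cos u)/sin u) = 7(tan(u/2)) (using Half angle)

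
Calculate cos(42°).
cos(42°) = 0.7431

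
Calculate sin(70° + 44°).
sin(70° + 44°) = sin 70° cos 44° + cos 70° sin 44° = 0.9135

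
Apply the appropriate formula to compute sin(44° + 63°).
sin(44° + 63°) = sin 44° cos 63° + cos 44° sin 63° = 0.9563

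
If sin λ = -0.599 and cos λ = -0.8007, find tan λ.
tan λ = sin λ / cos λ = 0.7481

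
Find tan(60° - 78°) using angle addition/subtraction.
tan(60° - 78°) = (tan 60° - tan 78°)/(1 + tan 60° tan 78°) = -0.3249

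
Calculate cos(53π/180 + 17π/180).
cos(53π/180 + 17π/180) = cos 53π/180 cos 17π/180 - sin 53π/180 sin 17π/180 = 0.342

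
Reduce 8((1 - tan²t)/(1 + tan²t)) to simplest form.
8((1 - tan²t)/(1 + tan²t)) = 8(cos(2t)) (using Double angle)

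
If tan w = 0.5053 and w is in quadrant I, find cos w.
cos w = 0.8925 (using tan²w + 1 = sec²w)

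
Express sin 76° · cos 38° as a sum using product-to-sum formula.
sin 76° cos 38° = (1/2)[sin(76°+38°) + sin(76°-38°)]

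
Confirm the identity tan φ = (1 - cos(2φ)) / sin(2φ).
RHS = 2sin²φ / (2 sin φ cos φ) = sin φ/cos φ = tan φ = LHS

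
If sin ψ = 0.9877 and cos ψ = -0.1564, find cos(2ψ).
cos(2ψ) = cos²ψ - sin²ψ = -0.9511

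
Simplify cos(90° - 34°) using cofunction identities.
cos(90° - 34°) = sin(34°)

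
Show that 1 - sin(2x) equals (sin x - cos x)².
RHS = sin²x - 2 sin x cos x + cos²x = (sin²x + cos²x) - 2 sin x cos x = 1 - sin(2x) = LHS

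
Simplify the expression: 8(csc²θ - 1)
8(csc²θ - 1) = 8(cot²θ) (using Pythagorean identity)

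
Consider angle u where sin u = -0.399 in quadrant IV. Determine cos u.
cos u = √(1 - sin²u) = 0.917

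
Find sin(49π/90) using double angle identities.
sin(49π/90) = 2 sin 49π/180 cos 49π/180 = 0.9903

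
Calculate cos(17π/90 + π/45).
cos(17π/90 + π/45) = cos 17π/90 cos π/45 - sin 17π/90 sin π/45 = 0.788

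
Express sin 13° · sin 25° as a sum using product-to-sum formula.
sin 13° sin 25° = (1/2)[cos(13°-25°) - cos(13°+25°)]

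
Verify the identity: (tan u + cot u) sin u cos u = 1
LHS = (sin u/cos u + cos u/sin u) sin u cos u = ((sin²u + cos²u)/(sin u cos u)) · sin u cos u = sin²u + cos²u = 1 = RHS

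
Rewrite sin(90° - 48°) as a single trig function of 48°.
sin(90° - 48°) = cos(48°)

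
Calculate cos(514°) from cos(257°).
cos(514°) = cos²257° - sin²257° = -0.8988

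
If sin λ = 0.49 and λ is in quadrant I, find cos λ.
cos λ = 0.8717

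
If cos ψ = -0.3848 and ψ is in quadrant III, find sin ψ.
sin ψ = -0.923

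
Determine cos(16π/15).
cos(16π/15) = -0.9781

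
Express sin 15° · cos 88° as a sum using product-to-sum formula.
sin 15° cos 88° = (1/2)[sin(15°+88°) + sin(15°-88°)]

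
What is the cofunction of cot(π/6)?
cot(π/6) = tan(π/2 - π/6) = tan(π/3)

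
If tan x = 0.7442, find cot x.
cot x = 1/tan x = 1.344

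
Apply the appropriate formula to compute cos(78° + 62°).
cos(78° + 62°) = cos 78° cos 62° - sin 78° sin 62° = -0.766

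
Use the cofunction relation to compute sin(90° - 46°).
sin(90° - 46°) = cos(46°) = 0.6947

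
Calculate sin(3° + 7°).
sin(3° + 7°) = sin 3° cos 7° + cos 3° sin 7° = 0.1736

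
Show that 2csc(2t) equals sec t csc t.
LHS = 2/sin(2t) = 2/(2 sin t cos t) = 1/(sin t cos t) = (1/cos t)(1/sin t) = sec t csc t = RHS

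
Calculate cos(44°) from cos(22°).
cos(44°) = cos²22° - sin²22° = 0.7193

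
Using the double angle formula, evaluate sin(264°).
sin(264°) = 2 sin 132° cos 132° = -0.9945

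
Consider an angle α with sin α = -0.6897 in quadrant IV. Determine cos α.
cos α = √(1 - sin²α) = 0.7241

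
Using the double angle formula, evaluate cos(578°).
cos(578°) = cos²289° - sin²289° = -0.788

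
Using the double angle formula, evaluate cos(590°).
cos(590°) = cos²295° - sin²295° = -0.6428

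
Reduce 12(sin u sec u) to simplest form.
12(sin u sec u) = 12(tan u) (using Reciprocal + quotient)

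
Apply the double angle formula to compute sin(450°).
sin(450°) = 2 sin 225° cos 225° = 1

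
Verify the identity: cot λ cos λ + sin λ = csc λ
LHS = cos²λ/sin λ + sin λ = (cos²λ + sin²λ)/sin λ = 1/sin λ = csc λ = RHS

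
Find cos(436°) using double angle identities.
cos(436°) = 2cos²218° - 1 = 0.2419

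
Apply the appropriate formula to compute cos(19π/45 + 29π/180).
cos(19π/45 + 29π/180) = cos 19π/45 cos 29π/180 - sin 19π/45 sin 29π/180 = -(√6-√2)/4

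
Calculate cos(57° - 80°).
cos(57° - 80°) = cos 57° cos 80° + sin 57° sin 80° = 0.9205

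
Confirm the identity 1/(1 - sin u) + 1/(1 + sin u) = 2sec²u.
LHS = [(1 + sin u) + (1 - sin u)] / [(1 - sin u)(1 + sin u)] = 2/(1 - sin²u) = 2/cos²u = 2sec²u = RHS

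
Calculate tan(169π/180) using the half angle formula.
tan(169π/180) = sin 169π/90 / (1 + cos 169π/90) = -0.1944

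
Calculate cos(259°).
cos(259°) = -0.1908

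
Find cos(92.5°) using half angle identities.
cos(92.5°) = -√((1 + cos 185°)/2) = -0.04362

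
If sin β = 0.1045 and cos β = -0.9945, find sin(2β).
sin(2β) = 2 sin β cos β = -0.2079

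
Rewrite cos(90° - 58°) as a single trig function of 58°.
cos(90° - 58°) = sin(58°)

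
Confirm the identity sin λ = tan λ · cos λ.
RHS = (sin λ/cos λ) · cos λ = sin λ = LHS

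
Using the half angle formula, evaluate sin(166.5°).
sin(166.5°) = √((1 - cos 333°)/2) = 0.2334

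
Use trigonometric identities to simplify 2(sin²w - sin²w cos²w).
2(sin²w - sin²w cos²w) = 2(sin⁴w) (using Factoring)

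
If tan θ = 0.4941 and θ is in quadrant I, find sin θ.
sin θ = 0.443 (using tan²θ + 1 = sec²θ)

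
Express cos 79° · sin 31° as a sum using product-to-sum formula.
cos 79° sin 31° = (1/2)[sin(79°+31°) - sin(79°-31°)]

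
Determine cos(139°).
cos(139°) = -0.7547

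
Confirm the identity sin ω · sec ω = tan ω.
LHS = sin ω · (1/cos ω) = sin ω/cos ω = tan ω = RHS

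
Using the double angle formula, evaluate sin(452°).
sin(452°) = 2 sin 226° cos 226° = 0.9994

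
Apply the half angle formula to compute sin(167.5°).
sin(167.5°) = √((1 - cos 335°)/2) = 0.2164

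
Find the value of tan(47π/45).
tan(47π/45) = 0.1405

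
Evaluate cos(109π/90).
cos(109π/90) = -0.788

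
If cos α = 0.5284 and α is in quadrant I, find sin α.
sin α = 0.849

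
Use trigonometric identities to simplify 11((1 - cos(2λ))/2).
11((1 - cos(2λ))/2) = 11(sin²λ) (using Power reduction)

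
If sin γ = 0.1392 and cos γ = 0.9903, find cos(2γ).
cos(2γ) = cos²γ - sin²γ = 0.9613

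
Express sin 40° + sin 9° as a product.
sin 40° + sin 9° = 2 sin(24.5°) cos(15.5°)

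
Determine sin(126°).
sin(126°) = 0.809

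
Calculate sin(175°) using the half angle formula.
sin(175°) = √((1 - cos 350°)/2) = 0.08716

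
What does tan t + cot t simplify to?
tan t + cot t = sec t csc t (using Quotient identities)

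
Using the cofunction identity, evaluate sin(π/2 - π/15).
sin(π/2 - π/15) = cos(π/15) = 0.9781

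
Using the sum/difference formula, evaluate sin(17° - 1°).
sin(17° - 1°) = sin 17° cos 1° - cos 17° sin 1° = 0.2756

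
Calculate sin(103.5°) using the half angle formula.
sin(103.5°) = √((1 - cos 207°)/2) = 0.9724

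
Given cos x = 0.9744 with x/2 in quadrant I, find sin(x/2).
sin(x/2) = ±√((1 - cos x)/2); positive since x/2 ∈ QI, so sin(x/2) = 0.1131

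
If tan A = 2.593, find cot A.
cot A = 1/tan A = 0.3857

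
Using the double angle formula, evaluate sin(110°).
sin(110°) = 2 sin 55° cos 55° = 0.9397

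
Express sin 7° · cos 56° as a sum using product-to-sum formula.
sin 7° cos 56° = (1/2)[sin(7°+56°) + sin(7°-56°)]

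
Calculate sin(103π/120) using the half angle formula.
sin(103π/120) = √((1 - cos 103π/60)/2) = 0.4305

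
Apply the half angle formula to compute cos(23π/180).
cos(23π/180) = √((1 + cos 23π/90)/2) = 0.9205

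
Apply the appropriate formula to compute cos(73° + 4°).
cos(73° + 4°) = cos 73° cos 4° - sin 73° sin 4° = 0.225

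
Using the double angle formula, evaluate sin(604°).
sin(604°) = 2 sin 302° cos 302° = -0.8988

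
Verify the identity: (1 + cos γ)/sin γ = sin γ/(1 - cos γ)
RHS = sin γ(1 + cos γ) / ((1 - cos γ)(1 + cos γ)) = sin γ(1 + cos γ) / (1 - cos²γ) = sin γ(1 + cos γ) / sin²γ = (1 + cos γ)/sin γ = LHS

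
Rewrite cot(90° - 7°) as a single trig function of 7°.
cot(90° - 7°) = tan(7°)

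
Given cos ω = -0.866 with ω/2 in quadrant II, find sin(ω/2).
sin(ω/2) = ±√((1 - cos ω)/2); positive since ω/2 ∈ QII, so sin(ω/2) = 0.9659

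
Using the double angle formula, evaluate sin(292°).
sin(292°) = 2 sin 146° cos 146° = -0.9272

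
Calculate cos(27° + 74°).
cos(27° + 74°) = cos 27° cos 74° - sin 27° sin 74° = -0.1908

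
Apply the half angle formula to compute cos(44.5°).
cos(44.5°) = √((1 + cos 89°)/2) = 0.7133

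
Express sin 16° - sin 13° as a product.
sin 16° - sin 13° = 2 cos(14.5°) sin(1.5°)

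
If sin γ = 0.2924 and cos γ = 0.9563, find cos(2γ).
cos(2γ) = cos²γ - sin²γ = 0.829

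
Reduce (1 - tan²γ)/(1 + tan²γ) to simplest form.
(1 - tan²γ)/(1 + tan²γ) = cos(2γ) (using Double angle)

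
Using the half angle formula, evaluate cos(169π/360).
cos(169π/360) = √((1 + cos 169π/180)/2) = 0.09585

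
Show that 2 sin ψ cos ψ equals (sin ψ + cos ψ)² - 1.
RHS = sin²ψ + 2 sin ψ cos ψ + cos²ψ - 1 = (sin²ψ + cos²ψ) + 2 sin ψ cos ψ - 1 = 1 + 2 sin ψ cos ψ - 1 = 2 sin ψ cos ψ = LHS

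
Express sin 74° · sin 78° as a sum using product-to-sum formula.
sin 74° sin 78° = (1/2)[cos(74°-78°) - cos(74°+78°)]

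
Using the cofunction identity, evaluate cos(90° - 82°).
cos(90° - 82°) = sin(82°) = 0.9903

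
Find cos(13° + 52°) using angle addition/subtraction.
cos(13° + 52°) = cos 13° cos 52° - sin 13° sin 52° = 0.4226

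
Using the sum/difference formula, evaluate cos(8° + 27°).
cos(8° + 27°) = cos 8° cos 27° - sin 8° sin 27° = 0.8192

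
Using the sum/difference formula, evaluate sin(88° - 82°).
sin(88° - 82°) = sin 88° cos 82° - cos 88° sin 82° = 0.1045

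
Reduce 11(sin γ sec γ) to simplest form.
11(sin γ sec γ) = 11(tan γ) (using Reciprocal + quotient)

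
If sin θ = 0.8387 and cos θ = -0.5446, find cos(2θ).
cos(2θ) = cos²θ - sin²θ = -0.4068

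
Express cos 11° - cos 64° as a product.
cos 11° - cos 64° = -2 sin(37.5°) sin(-26.5°)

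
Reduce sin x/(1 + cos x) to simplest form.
sin x/(1 + cos x) = tan(x/2) (using Half angle)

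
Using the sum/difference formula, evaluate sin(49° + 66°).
sin(49° + 66°) = sin 49° cos 66° + cos 49° sin 66° = 0.9063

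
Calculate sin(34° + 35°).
sin(34° + 35°) = sin 34° cos 35° + cos 34° sin 35° = 0.9336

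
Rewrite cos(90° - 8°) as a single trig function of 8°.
cos(90° - 8°) = sin(8°)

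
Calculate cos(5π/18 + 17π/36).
cos(5π/18 + 17π/36) = cos 5π/18 cos 17π/36 - sin 5π/18 sin 17π/36 = -√2/2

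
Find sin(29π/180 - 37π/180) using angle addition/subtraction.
sin(29π/180 - 37π/180) = sin 29π/180 cos 37π/180 - cos 29π/180 sin 37π/180 = -0.1392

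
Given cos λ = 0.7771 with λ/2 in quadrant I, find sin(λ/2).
sin(λ/2) = ±√((1 - cos λ)/2); positive since λ/2 ∈ QI, so sin(λ/2) = 0.3338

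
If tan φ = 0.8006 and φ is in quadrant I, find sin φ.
sin φ = 0.625 (using tan²φ + 1 = sec²φ)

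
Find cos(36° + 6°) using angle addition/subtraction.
cos(36° + 6°) = cos 36° cos 6° - sin 36° sin 6° = 0.7431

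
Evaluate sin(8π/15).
sin(8π/15) = 0.9945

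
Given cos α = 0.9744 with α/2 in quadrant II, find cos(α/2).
cos(α/2) = ±√((1 + cos α)/2); negative since α/2 ∈ QII, so cos(α/2) = -0.9936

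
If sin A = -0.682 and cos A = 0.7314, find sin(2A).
sin(2A) = 2 sin A cos A = -0.9976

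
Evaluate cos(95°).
cos(95°) = -0.08716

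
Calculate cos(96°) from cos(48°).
cos(96°) = cos²48° - sin²48° = -0.1045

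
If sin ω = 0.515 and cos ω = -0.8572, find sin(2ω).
sin(2ω) = 2 sin ω cos ω = -0.8829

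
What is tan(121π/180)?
tan(121π/180) = -1.664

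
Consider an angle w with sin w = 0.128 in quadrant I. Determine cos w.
cos w = √(1 - sin²w) = 0.9918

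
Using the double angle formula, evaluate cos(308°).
cos(308°) = cos²154° - sin²154° = 0.6157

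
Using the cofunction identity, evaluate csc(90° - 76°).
csc(90° - 76°) = sec(76°) = 4.134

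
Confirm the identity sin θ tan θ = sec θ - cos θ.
RHS = 1/cos θ - cos θ = (1 - cos²θ)/cos θ = sin²θ/cos θ = sin θ · (sin θ/cos θ) = sin θ tan θ = LHS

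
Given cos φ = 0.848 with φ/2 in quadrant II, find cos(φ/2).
cos(φ/2) = ±√((1 + cos φ)/2); negative since φ/2 ∈ QII, so cos(φ/2) = -0.9612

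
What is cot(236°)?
cot(236°) = 0.6745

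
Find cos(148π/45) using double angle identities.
cos(148π/45) = 2cos²74π/45 - 1 = -0.6157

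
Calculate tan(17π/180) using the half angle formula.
tan(17π/180) = sin 17π/90 / (1 + cos 17π/90) = 0.3057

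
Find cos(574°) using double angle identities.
cos(574°) = cos²287° - sin²287° = -0.829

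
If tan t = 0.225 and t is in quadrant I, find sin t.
sin t = 0.2195 (using tan²t + 1 = sec²t)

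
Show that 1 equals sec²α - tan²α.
RHS = 1/cos²α - sin²α/cos²α = (1 - sin²α)/cos²α = cos²α/cos²α = 1 = LHS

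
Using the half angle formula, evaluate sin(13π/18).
sin(13π/18) = √((1 - cos 13π/9)/2) = 0.766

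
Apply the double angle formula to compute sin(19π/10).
sin(19π/10) = 2 sin 19π/20 cos 19π/20 = -0.309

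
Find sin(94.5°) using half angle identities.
sin(94.5°) = √((1 - cos 189°)/2) = 0.9969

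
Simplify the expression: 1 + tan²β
1 + tan²β = sec²β (using Pythagorean identity)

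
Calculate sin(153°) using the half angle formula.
sin(153°) = √((1 - cos 306°)/2) = 0.454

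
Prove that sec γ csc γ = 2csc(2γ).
RHS = 2/sin(2γ) = 2/(2 sin γ cos γ) = 1/(sin γ cos γ) = (1/cos γ)(1/sin γ) = sec γ csc γ = LHS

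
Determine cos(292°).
cos(292°) = 0.3746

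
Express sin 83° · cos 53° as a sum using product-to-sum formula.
sin 83° cos 53° = (1/2)[sin(83°+53°) + sin(83°-53°)]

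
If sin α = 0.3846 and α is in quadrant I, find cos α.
cos α = 0.9231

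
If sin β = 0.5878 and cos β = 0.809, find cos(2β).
cos(2β) = cos²β - sin²β = 0.309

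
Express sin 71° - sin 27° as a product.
sin 71° - sin 27° = 2 cos(49°) sin(22°)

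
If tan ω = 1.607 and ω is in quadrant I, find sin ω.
sin ω = 0.849 (using tan²ω + 1 = sec²ω)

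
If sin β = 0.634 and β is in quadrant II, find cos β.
cos β = -0.7733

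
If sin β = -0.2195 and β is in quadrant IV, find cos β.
cos β = 0.9756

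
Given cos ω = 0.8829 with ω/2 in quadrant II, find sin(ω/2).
sin(ω/2) = ±√((1 - cos ω)/2); positive since ω/2 ∈ QII, so sin(ω/2) = 0.242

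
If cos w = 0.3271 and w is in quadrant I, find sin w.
sin w = 0.945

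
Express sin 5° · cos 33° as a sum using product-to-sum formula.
sin 5° cos 33° = (1/2)[sin(5°+33°) + sin(5°-33°)]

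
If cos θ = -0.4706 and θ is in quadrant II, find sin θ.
sin θ = 0.8823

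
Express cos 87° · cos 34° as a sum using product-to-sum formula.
cos 87° cos 34° = (1/2)[cos(87°-34°) + cos(87°+34°)]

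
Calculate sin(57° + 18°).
sin(57° + 18°) = sin 57° cos 18° + cos 57° sin 18° = (√6+√2)/4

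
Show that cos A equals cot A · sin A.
RHS = (cos A/sin A) · sin A = cos A = LHS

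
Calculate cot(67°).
cot(67°) = 0.4245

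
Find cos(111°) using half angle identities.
cos(111°) = -√((1 + cos 222°)/2) = -0.3584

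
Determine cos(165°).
cos(165°) = -(√6+√2)/4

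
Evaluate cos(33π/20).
cos(33π/20) = 0.454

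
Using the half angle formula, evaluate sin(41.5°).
sin(41.5°) = √((1 - cos 83°)/2) = 0.6626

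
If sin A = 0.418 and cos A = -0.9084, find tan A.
tan A = sin A / cos A = -0.4601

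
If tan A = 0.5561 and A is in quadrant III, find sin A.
sin A = -0.486 (using tan²A + 1 = sec²A)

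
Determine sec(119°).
sec(119°) = -2.063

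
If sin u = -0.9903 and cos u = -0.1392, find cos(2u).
cos(2u) = cos²u - sin²u = -0.9613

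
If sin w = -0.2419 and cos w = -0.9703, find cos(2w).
cos(2w) = cos²w - sin²w = 0.883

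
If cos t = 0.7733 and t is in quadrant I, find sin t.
sin t = 0.634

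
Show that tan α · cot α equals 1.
LHS = (sin α/cos α) · (cos α/sin α) = 1 = RHS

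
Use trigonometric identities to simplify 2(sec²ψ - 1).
2(sec²ψ - 1) = 2(tan²ψ) (using Pythagorean identity)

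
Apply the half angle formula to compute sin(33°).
sin(33°) = √((1 - cos 66°)/2) = 0.5446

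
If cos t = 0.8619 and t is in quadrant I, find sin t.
sin t = 0.5071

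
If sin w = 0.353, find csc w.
csc w = 1/sin w = 2.833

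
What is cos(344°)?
cos(344°) = 0.9613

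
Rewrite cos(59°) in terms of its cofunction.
cos(59°) = sin(90° - 59°) = sin(31°)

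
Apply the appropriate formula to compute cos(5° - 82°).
cos(5° - 82°) = cos 5° cos 82° + sin 5° sin 82° = 0.225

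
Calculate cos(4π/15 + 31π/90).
cos(4π/15 + 31π/90) = cos 4π/15 cos 31π/90 - sin 4π/15 sin 31π/90 = -0.342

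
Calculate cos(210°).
cos(210°) = -√3/2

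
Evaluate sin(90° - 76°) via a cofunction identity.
sin(90° - 76°) = cos(76°) = 0.2419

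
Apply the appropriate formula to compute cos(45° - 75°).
cos(45° - 75°) = cos 45° cos 75° + sin 45° sin 75° = √3/2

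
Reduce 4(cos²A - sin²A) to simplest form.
4(cos²A - sin²A) = 4(cos(2A)) (using Double angle)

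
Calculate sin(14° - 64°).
sin(14° - 64°) = sin 14° cos 64° - cos 14° sin 64° = -0.766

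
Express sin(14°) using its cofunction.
sin(14°) = cos(90° - 14°) = cos(76°)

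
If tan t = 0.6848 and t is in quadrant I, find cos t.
cos t = 0.8251 (using tan²t + 1 = sec²t)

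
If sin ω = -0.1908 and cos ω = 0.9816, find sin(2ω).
sin(2ω) = 2 sin ω cos ω = -0.3746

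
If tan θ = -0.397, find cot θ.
cot θ = 1/tan θ = -2.519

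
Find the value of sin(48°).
sin(48°) = 0.7431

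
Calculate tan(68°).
tan(68°) = 2.475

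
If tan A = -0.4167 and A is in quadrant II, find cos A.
cos A = -0.9231 (using tan²A + 1 = sec²A)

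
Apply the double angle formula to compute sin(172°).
sin(172°) = 2 sin 86° cos 86° = 0.1392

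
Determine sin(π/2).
sin(π/2) = 1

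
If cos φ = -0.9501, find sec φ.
sec φ = 1/cos φ = -1.053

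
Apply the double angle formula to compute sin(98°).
sin(98°) = 2 sin 49° cos 49° = 0.9903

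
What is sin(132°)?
sin(132°) = 0.7431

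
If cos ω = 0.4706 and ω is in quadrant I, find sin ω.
sin ω = 0.8823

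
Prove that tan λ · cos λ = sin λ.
LHS = (sin λ/cos λ) · cos λ = sin λ = RHS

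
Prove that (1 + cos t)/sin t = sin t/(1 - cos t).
RHS = sin t(1 + cos t) / ((1 - cos t)(1 + cos t)) = sin t(1 + cos t) / (1 - cos²t) = sin t(1 + cos t) / sin²t = (1 + cos t)/sin t = LHS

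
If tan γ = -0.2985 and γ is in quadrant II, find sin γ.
sin γ = 0.286 (using tan²γ + 1 = sec²γ)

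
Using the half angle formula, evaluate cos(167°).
cos(167°) = -√((1 + cos 334°)/2) = -0.9744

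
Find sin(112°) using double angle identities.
sin(112°) = 2 sin 56° cos 56° = 0.9272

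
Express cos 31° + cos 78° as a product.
cos 31° + cos 78° = 2 cos(54.5°) cos(-23.5°)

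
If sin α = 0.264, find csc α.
csc α = 1/sin α = 3.788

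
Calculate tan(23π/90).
tan(23π/90) = 1.036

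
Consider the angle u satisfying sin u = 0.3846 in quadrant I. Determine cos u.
cos u = √(1 - sin²u) = 0.9231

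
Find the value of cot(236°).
cot(236°) = 0.6745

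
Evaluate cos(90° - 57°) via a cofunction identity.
cos(90° - 57°) = sin(57°) = 0.8387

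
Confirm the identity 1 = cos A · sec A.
RHS = cos A · (1/cos A) = 1 = LHS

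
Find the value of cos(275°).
cos(275°) = 0.08716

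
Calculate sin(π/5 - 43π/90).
sin(π/5 - 43π/90) = sin π/5 cos 43π/90 - cos π/5 sin 43π/90 = -0.766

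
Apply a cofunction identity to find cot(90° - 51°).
cot(90° - 51°) = tan(51°) = 1.235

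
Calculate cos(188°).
cos(188°) = -0.9903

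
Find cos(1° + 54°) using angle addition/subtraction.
cos(1° + 54°) = cos 1° cos 54° - sin 1° sin 54° = 0.5736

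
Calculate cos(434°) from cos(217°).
cos(434°) = cos²217° - sin²217° = 0.2756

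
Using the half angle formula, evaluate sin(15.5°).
sin(15.5°) = √((1 - cos 31°)/2) = 0.2672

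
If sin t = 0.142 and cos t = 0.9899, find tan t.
tan t = sin t / cos t = 0.1434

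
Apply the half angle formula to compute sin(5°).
sin(5°) = √((1 - cos 10°)/2) = 0.08716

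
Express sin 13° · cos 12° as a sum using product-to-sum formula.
sin 13° cos 12° = (1/2)[sin(13°+12°) + sin(13°-12°)]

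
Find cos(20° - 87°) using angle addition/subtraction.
cos(20° - 87°) = cos 20° cos 87° + sin 20° sin 87° = 0.3907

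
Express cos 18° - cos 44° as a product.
cos 18° - cos 44° = -2 sin(31°) sin(-13°)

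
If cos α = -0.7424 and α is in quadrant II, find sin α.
sin α = 0.67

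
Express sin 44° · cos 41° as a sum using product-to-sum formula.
sin 44° cos 41° = (1/2)[sin(44°+41°) + sin(44°-41°)]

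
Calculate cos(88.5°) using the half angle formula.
cos(88.5°) = √((1 + cos 177°)/2) = 0.02618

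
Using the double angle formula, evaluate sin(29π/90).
sin(29π/90) = 2 sin 29π/180 cos 29π/180 = 0.848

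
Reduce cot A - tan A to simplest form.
cot A - tan A = 2 cot(2A) (using Double angle)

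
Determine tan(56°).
tan(56°) = 1.483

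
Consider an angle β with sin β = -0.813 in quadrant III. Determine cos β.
cos β = ±√(1 - sin²β) = -0.5823 (negative in QIII)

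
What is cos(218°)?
cos(218°) = -0.788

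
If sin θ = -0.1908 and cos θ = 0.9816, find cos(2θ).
cos(2θ) = cos²θ - sin²θ = 0.9271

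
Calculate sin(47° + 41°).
sin(47° + 41°) = sin 47° cos 41° + cos 47° sin 41° = 0.9994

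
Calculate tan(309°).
tan(309°) = -1.235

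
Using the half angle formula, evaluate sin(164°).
sin(164°) = √((1 - cos 328°)/2) = 0.2756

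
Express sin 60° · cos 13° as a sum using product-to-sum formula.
sin 60° cos 13° = (1/2)[sin(60°+13°) + sin(60°-13°)]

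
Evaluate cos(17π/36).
cos(17π/36) = 0.08716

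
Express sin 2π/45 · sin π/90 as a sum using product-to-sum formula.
sin 2π/45 sin π/90 = (1/2)[cos(2π/45-π/90) - cos(2π/45+π/90)]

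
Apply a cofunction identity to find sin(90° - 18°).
sin(90° - 18°) = cos(18°) = 0.9511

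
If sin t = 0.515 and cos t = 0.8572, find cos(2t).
cos(2t) = cos²t - sin²t = 0.4696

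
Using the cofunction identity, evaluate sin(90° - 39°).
sin(90° - 39°) = cos(39°) = 0.7771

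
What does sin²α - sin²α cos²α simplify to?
sin²α - sin²α cos²α = sin⁴α (using Factoring)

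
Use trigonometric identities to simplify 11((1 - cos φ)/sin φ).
11((1 - cos φ)/sin φ) = 11(tan(φ/2)) (using Half angle)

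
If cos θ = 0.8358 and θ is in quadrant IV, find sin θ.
sin θ = -0.549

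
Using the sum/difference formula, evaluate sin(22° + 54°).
sin(22° + 54°) = sin 22° cos 54° + cos 22° sin 54° = 0.9703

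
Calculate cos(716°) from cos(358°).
cos(716°) = cos²358° - sin²358° = 0.9976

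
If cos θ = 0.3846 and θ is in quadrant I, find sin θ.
sin θ = 0.9231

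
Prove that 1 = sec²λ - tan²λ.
RHS = 1/cos²λ - sin²λ/cos²λ = (1 - sin²λ)/cos²λ = cos²λ/cos²λ = 1 = LHS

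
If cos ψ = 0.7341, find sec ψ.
sec ψ = 1/cos ψ = 1.362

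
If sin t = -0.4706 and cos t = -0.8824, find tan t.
tan t = sin t / cos t = 0.5333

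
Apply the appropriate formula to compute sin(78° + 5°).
sin(78° + 5°) = sin 78° cos 5° + cos 78° sin 5° = 0.9925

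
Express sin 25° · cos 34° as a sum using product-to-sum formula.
sin 25° cos 34° = (1/2)[sin(25°+34°) + sin(25°-34°)]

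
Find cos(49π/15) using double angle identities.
cos(49π/15) = cos²49π/30 - sin²49π/30 = -0.6691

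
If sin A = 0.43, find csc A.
csc A = 1/sin A = 2.326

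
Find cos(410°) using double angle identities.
cos(410°) = cos²205° - sin²205° = 0.6428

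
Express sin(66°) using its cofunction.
sin(66°) = cos(90° - 66°) = cos(24°)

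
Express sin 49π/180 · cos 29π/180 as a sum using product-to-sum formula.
sin 49π/180 cos 29π/180 = (1/2)[sin(49π/180+29π/180) + sin(49π/180-29π/180)]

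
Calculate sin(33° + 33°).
sin(33° + 33°) = sin 33° cos 33° + cos 33° sin 33° = 0.9135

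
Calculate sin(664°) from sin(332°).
sin(664°) = 2 sin 332° cos 332° = -0.829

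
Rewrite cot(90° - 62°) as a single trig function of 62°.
cot(90° - 62°) = tan(62°)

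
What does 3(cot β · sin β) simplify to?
3(cot β · sin β) = 3(cos β) (using Quotient identity)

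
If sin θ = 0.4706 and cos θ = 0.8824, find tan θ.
tan θ = sin θ / cos θ = 0.5333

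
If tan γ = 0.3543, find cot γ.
cot γ = 1/tan γ = 2.822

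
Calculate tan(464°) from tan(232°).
tan(464°) = 2 tan 232° / (1 - tan²232°) = -4.011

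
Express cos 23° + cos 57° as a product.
cos 23° + cos 57° = 2 cos(40°) cos(-17°)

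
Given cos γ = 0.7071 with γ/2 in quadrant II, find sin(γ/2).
sin(γ/2) = ±√((1 - cos γ)/2); positive since γ/2 ∈ QII, so sin(γ/2) = 0.3827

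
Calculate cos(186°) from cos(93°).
cos(186°) = 1 - 2sin²93° = -0.9945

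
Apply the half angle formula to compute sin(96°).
sin(96°) = √((1 - cos 192°)/2) = 0.9945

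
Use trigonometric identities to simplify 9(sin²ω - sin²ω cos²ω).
9(sin²ω - sin²ω cos²ω) = 9(sin⁴ω) (using Factoring)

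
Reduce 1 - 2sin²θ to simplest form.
1 - 2sin²θ = cos(2θ) (using Double angle)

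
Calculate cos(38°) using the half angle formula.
cos(38°) = √((1 + cos 76°)/2) = 0.788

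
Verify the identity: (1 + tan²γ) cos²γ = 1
LHS = sec²γ · cos²γ = (1/cos²γ) · cos²γ = 1 = RHS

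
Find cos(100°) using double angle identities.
cos(100°) = cos²50° - sin²50° = -0.1736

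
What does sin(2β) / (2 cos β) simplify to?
sin(2β) / (2 cos β) = sin β (using Double angle)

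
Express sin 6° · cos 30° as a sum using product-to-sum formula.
sin 6° cos 30° = (1/2)[sin(6°+30°) + sin(6°-30°)]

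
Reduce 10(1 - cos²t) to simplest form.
10(1 - cos²t) = 10(sin²t) (using Pythagorean identity)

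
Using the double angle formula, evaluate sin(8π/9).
sin(8π/9) = 2 sin 4π/9 cos 4π/9 = 0.342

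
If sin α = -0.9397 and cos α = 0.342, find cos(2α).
cos(2α) = cos²α - sin²α = -0.7661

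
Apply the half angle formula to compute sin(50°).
sin(50°) = √((1 - cos 100°)/2) = 0.766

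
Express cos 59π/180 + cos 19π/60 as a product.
cos 59π/180 + cos 19π/60 = 2 cos(29π/90) cos(π/180)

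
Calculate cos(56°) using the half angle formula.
cos(56°) = √((1 + cos 112°)/2) = 0.5592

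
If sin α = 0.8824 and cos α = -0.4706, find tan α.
tan α = sin α / cos α = -1.875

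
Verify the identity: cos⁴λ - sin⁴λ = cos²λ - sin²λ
LHS = (cos²λ - sin²λ)(cos²λ + sin²λ) = (cos²λ - sin²λ) · 1 = cos²λ - sin²λ = RHS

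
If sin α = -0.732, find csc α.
csc α = 1/sin α = -1.366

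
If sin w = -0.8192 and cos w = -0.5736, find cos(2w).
cos(2w) = cos²w - sin²w = -0.3421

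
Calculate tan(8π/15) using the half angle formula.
tan(8π/15) = sin 16π/15 / (1 + cos 16π/15) = -9.514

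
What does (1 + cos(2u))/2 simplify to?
(1 + cos(2u))/2 = cos²u (using Power reduction)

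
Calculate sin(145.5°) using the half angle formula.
sin(145.5°) = √((1 - cos 291°)/2) = 0.5664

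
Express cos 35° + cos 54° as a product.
cos 35° + cos 54° = 2 cos(44.5°) cos(-9.5°)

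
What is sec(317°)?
sec(317°) = 1.367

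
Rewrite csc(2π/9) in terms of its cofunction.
csc(2π/9) = sec(π/2 - 2π/9) = sec(5π/18)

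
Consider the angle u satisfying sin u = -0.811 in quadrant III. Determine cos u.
cos u = ±√(1 - sin²u) = -0.585 (negative in QIII)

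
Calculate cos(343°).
cos(343°) = 0.9563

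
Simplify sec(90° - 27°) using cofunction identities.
sec(90° - 27°) = csc(27°)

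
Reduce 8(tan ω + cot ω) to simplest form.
8(tan ω + cot ω) = 8(sec ω csc ω) (using Quotient identities)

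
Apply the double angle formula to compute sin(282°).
sin(282°) = 2 sin 141° cos 141° = -0.9781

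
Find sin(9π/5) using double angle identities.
sin(9π/5) = 2 sin 9π/10 cos 9π/10 = -0.5878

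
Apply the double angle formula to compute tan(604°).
tan(604°) = 2 tan 302° / (1 - tan²302°) = 2.05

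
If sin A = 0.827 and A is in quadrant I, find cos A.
cos A = 0.5622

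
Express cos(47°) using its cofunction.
cos(47°) = sin(90° - 47°) = sin(43°)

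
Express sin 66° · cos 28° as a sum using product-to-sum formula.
sin 66° cos 28° = (1/2)[sin(66°+28°) + sin(66°-28°)]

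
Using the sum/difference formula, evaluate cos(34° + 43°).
cos(34° + 43°) = cos 34° cos 43° - sin 34° sin 43° = 0.225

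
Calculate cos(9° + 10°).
cos(9° + 10°) = cos 9° cos 10° - sin 9° sin 10° = 0.9455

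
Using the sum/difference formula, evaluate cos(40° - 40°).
cos(40° - 40°) = cos 40° cos 40° + sin 40° sin 40° = 1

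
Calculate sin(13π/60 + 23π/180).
sin(13π/60 + 23π/180) = sin 13π/60 cos 23π/180 + cos 13π/60 sin 23π/180 = 0.8829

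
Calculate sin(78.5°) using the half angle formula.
sin(78.5°) = √((1 - cos 157°)/2) = 0.9799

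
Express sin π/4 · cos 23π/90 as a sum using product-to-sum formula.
sin π/4 cos 23π/90 = (1/2)[sin(π/4+23π/90) + sin(π/4-23π/90)]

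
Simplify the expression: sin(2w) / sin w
sin(2w) / sin w = 2 cos w (using Double angle)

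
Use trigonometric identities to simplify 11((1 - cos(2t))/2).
11((1 - cos(2t))/2) = 11(sin²t) (using Power reduction)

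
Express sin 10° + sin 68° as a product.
sin 10° + sin 68° = 2 sin(39°) cos(-29°)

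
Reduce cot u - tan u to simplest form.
cot u - tan u = 2 cot(2u) (using Double angle)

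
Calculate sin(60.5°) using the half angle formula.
sin(60.5°) = √((1 - cos 121°)/2) = 0.8704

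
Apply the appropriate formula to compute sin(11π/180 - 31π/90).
sin(11π/180 - 31π/90) = sin 11π/180 cos 31π/90 - cos 11π/180 sin 31π/90 = -0.7771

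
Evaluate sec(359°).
sec(359°) = 1.0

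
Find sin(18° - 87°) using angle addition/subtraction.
sin(18° - 87°) = sin 18° cos 87° - cos 18° sin 87° = -0.9336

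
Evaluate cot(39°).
cot(39°) = 1.235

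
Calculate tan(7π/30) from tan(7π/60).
tan(7π/30) = 2 tan 7π/60 / (1 - tan²7π/60) = 0.9004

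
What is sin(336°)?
sin(336°) = -0.4067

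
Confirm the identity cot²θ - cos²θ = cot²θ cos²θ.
LHS = cos²θ/sin²θ - cos²θ = cos²θ(1/sin²θ - 1) = cos²θ · (1 - sin²θ)/sin²θ = cos²θ · cos²θ/sin²θ = cos²θ · cot²θ = RHS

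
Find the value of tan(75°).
tan(75°) = 2+√3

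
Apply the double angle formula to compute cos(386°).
cos(386°) = cos²193° - sin²193° = 0.8988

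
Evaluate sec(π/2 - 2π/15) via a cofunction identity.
sec(π/2 - 2π/15) = csc(2π/15) = 2.459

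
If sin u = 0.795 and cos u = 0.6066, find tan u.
tan u = sin u / cos u = 1.311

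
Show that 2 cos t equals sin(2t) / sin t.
RHS = 2 sin t cos t / sin t = 2 cos t = LHS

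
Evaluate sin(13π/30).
sin(13π/30) = 0.9781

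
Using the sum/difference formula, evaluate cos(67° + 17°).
cos(67° + 17°) = cos 67° cos 17° - sin 67° sin 17° = 0.1045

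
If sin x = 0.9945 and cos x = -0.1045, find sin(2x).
sin(2x) = 2 sin x cos x = -0.2079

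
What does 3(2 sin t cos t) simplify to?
3(2 sin t cos t) = 3(sin(2t)) (using Double angle)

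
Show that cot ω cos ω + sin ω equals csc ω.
LHS = cos²ω/sin ω + sin ω = (cos²ω + sin²ω)/sin ω = 1/sin ω = csc ω = RHS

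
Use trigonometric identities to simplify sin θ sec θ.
sin θ sec θ = tan θ (using Reciprocal + quotient)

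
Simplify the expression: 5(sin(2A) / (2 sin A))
5(sin(2A) / (2 sin A)) = 5(cos A) (using Double angle)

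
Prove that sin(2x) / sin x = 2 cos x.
LHS = 2 sin x cos x / sin x = 2 cos x = RHS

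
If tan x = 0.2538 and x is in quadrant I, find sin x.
sin x = 0.246 (using tan²x + 1 = sec²x)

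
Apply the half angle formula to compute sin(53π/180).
sin(53π/180) = √((1 - cos 53π/90)/2) = 0.7986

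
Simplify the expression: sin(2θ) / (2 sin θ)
sin(2θ) / (2 sin θ) = cos θ (using Double angle)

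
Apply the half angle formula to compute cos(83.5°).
cos(83.5°) = √((1 + cos 167°)/2) = 0.1132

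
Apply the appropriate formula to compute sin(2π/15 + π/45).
sin(2π/15 + π/45) = sin 2π/15 cos π/45 + cos 2π/15 sin π/45 = 0.4695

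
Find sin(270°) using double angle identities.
sin(270°) = 2 sin 135° cos 135° = -1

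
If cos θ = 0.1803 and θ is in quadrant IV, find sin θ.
sin θ = -0.9836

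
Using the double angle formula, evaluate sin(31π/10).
sin(31π/10) = 2 sin 31π/20 cos 31π/20 = -0.309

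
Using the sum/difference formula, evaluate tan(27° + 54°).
tan(27° + 54°) = (tan 27° + tan 54°)/(1 - tan 27° tan 54°) = 6.314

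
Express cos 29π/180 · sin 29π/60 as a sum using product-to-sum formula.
cos 29π/180 sin 29π/60 = (1/2)[sin(29π/180+29π/60) - sin(29π/180-29π/60)]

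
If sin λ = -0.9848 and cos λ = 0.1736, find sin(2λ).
sin(2λ) = 2 sin λ cos λ = -0.3419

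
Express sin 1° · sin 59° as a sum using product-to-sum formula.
sin 1° sin 59° = (1/2)[cos(1°-59°) - cos(1°+59°)]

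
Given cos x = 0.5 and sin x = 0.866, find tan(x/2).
tan(x/2) = sin x / (1 + cos x) = 0.5773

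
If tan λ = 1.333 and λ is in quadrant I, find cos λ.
cos λ = 0.6001 (using tan²λ + 1 = sec²λ)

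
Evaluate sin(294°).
sin(294°) = -0.9135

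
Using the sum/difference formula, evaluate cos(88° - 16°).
cos(88° - 16°) = cos 88° cos 16° + sin 88° sin 16° = 0.309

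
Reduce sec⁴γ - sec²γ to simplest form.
sec⁴γ - sec²γ = tan⁴γ + tan²γ (using Pythagorean)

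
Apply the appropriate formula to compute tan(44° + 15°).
tan(44° + 15°) = (tan 44° + tan 15°)/(1 - tan 44° tan 15°) = 1.664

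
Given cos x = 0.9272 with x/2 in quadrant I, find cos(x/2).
cos(x/2) = ±√((1 + cos x)/2); positive since x/2 ∈ QI, so cos(x/2) = 0.9816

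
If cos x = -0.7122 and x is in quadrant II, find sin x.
sin x = 0.702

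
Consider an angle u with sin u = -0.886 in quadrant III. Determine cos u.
cos u = ±√(1 - sin²u) = -0.4637 (negative in QIII)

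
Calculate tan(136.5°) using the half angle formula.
tan(136.5°) = sin 273° / (1 + cos 273°) = -0.949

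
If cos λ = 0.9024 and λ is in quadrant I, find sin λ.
sin λ = 0.4309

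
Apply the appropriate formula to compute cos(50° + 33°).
cos(50° + 33°) = cos 50° cos 33° - sin 50° sin 33° = 0.1219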